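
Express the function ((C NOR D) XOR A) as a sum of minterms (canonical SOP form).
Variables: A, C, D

Σm(0, 5, 6, 7) = (NOT A AND NOT C AND NOT D) OR (A AND NOT C AND D) OR (A AND C AND NOT D) OR (A AND C AND D)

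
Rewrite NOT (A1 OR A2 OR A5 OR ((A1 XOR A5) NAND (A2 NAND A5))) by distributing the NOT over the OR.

NOT A1 AND NOT A2 AND NOT A5 AND NOT ((A1 XOR A5) NAND (A2 NAND A5))
De Morgan's: NOT(OR of terms) = AND of negations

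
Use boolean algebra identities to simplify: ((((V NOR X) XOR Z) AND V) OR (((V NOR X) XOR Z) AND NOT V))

By distribution ((E AND v) OR (E AND NOT v) = E):
= ((V NOR X) XOR Z)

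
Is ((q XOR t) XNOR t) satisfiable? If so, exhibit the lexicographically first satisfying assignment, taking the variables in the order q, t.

q=0, t=0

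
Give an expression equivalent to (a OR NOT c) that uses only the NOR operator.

((a NOR (c NOR c)) NOR (a NOR (c NOR c)))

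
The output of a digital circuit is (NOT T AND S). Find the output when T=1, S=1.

Substituting: (NOT 1 AND 1)
= 0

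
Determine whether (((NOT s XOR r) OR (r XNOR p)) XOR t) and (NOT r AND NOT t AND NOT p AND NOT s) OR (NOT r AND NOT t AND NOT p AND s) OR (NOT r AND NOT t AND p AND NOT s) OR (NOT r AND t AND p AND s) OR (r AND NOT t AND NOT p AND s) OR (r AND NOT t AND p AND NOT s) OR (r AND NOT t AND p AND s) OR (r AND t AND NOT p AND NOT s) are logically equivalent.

Yes, they are equivalent — the two output columns agree on all 16 assignments:
r | t | p | s | Expression 1 | Expression 2
-------------------------------------------
0 | 0 | 0 | 0 | 1 | 1
0 | 0 | 0 | 1 | 1 | 1
0 | 0 | 1 | 0 | 1 | 1
0 | 0 | 1 | 1 | 0 | 0
0 | 1 | 0 | 0 | 0 | 0
0 | 1 | 0 | 1 | 0 | 0
0 | 1 | 1 | 0 | 0 | 0
0 | 1 | 1 | 1 | 1 | 1
1 | 0 | 0 | 0 | 0 | 0
1 | 0 | 0 | 1 | 1 | 1
1 | 0 | 1 | 0 | 1 | 1
1 | 0 | 1 | 1 | 1 | 1
1 | 1 | 0 | 0 | 1 | 1
1 | 1 | 0 | 1 | 0 | 0
1 | 1 | 1 | 0 | 0 | 0
1 | 1 | 1 | 1 | 0 | 0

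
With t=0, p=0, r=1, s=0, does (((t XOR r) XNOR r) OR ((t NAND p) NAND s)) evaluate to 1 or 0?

Substituting: (((0 XOR 1) XNOR 1) OR ((0 NAND 0) NAND 0))
= 1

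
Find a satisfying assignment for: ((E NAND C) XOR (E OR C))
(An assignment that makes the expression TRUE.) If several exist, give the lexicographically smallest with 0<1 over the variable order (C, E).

C=0, E=0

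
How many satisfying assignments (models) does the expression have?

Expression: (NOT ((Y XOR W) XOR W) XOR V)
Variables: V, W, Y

Satisfying assignments: (0,0,0), (0,1,0), (1,0,1), (1,1,1)
Count: 4 out of 8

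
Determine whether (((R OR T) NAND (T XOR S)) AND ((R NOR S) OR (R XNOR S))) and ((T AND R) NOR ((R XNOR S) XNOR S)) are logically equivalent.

No. Counterexample: with R=0, T=0, S=1, Expression 1 = 0 but Expression 2 = 1.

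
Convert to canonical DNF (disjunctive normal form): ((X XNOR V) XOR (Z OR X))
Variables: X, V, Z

(NOT X AND NOT V AND NOT Z) OR (NOT X AND V AND Z) OR (X AND NOT V AND NOT Z) OR (X AND NOT V AND Z)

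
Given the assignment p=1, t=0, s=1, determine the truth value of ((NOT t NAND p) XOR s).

Substituting: ((NOT 0 NAND 1) XOR 1)
= 1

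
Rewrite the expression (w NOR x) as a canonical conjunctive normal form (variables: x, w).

(x OR NOT w) AND (NOT x OR w) AND (NOT x OR NOT w)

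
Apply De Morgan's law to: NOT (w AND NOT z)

NOT w OR z
De Morgan's: NOT(AND of terms) = OR of negations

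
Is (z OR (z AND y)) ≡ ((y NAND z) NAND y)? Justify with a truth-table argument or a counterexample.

No. Counterexample: with y=0, z=0, Expression 1 = 0 but Expression 2 = 1.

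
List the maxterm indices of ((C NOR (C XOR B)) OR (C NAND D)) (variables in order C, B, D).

ΠM(5, 7) = (NOT C OR B OR NOT D) AND (NOT C OR NOT B OR NOT D)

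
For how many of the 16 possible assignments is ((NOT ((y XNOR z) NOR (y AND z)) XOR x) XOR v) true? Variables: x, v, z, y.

Satisfying assignments: (0,0,0,0), (0,0,1,1), (0,1,0,1), (0,1,1,0), (1,0,0,1), (1,0,1,0), (1,1,0,0), (1,1,1,1)
Count: 8 out of 16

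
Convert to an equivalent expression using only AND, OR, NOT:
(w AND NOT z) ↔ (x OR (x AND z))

((w AND NOT z) AND (x OR (x AND z))) OR (NOT (w AND NOT z) AND NOT (x OR (x AND z)))
(Biconditional = both true or both false)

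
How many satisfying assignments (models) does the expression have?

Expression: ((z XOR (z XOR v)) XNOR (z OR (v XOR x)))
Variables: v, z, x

Satisfying assignments: (0,0,0), (1,0,0), (1,1,0), (1,1,1)
Count: 4 out of 8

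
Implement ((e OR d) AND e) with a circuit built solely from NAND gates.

((((e NAND e) NAND (d NAND d)) NAND e) NAND (((e NAND e) NAND (d NAND d)) NAND e))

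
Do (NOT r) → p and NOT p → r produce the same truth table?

Yes, Contrapositive is always equivalent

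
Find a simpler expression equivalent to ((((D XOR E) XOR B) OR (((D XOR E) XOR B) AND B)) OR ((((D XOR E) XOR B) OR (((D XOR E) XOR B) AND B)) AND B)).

By absorption (E OR (E AND v) = E) then absorption (E OR (E AND v) = E):
= ((D XOR E) XOR B)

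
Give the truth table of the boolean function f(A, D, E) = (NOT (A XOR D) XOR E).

A | D | E | Output
------------------
0 | 0 | 0 | 1
0 | 0 | 1 | 0
0 | 1 | 0 | 0
0 | 1 | 1 | 1
1 | 0 | 0 | 0
1 | 0 | 1 | 1
1 | 1 | 0 | 1
1 | 1 | 1 | 0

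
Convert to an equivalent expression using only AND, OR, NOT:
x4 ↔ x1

(x4 AND x1) OR (NOT x4 AND NOT x1)
(Biconditional = both true or both false)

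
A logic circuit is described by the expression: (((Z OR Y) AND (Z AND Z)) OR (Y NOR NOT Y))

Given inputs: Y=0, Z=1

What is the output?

Substituting: (((1 OR 0) AND (1 AND 1)) OR (0 NOR NOT 0))
= 1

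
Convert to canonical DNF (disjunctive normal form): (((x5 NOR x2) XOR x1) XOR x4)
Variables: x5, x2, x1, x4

(NOT x5 AND NOT x2 AND NOT x1 AND NOT x4) OR (NOT x5 AND NOT x2 AND x1 AND x4) OR (NOT x5 AND x2 AND NOT x1 AND x4) OR (NOT x5 AND x2 AND x1 AND NOT x4) OR (x5 AND NOT x2 AND NOT x1 AND x4) OR (x5 AND NOT x2 AND x1 AND NOT x4) OR (x5 AND x2 AND NOT x1 AND x4) OR (x5 AND x2 AND x1 AND NOT x4)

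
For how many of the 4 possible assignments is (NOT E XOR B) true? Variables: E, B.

Satisfying assignments: (0,0), (1,1)
Count: 2 out of 4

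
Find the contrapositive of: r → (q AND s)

Contrapositive: NOT (q AND s) → NOT r
Note: A statement and its contrapositive are logically equivalent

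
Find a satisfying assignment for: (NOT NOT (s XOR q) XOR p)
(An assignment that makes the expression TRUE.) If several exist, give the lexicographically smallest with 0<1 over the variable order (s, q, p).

s=0, q=0, p=1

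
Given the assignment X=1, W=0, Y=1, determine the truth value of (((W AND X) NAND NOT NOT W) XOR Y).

Substituting: (((0 AND 1) NAND NOT NOT 0) XOR 1)
= 0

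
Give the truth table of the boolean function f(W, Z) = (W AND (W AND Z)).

W | Z | Output
--------------
0 | 0 | 0
0 | 1 | 0
1 | 0 | 0
1 | 1 | 1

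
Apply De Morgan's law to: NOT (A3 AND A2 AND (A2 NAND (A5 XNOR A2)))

NOT A3 OR NOT A2 OR NOT (A2 NAND (A5 XNOR A2))
De Morgan's: NOT(AND of terms) = OR of negations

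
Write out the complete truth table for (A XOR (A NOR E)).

A | E | Output
--------------
0 | 0 | 1
0 | 1 | 0
1 | 0 | 1
1 | 1 | 1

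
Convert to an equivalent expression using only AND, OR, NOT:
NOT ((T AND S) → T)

(T AND S) AND NOT T
(Negated implication: NOT(A → B) = A AND NOT B)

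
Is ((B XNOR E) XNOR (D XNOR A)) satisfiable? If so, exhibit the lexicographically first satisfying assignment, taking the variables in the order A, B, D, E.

A=0, B=0, D=0, E=0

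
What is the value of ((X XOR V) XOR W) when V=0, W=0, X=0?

Substituting: ((0 XOR 0) XOR 0)
= 0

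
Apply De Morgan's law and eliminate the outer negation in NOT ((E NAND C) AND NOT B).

NOT (E NAND C) OR B
De Morgan's: NOT(AND of terms) = OR of negations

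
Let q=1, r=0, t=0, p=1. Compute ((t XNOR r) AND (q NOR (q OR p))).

Substituting: ((0 XNOR 0) AND (1 NOR (1 OR 1)))
= 0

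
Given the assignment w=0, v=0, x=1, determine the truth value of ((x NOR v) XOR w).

Substituting: ((1 NOR 0) XOR 0)
= 0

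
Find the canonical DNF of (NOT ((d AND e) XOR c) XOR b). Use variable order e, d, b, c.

(NOT e AND NOT d AND NOT b AND NOT c) OR (NOT e AND NOT d AND b AND c) OR (NOT e AND d AND NOT b AND NOT c) OR (NOT e AND d AND b AND c) OR (e AND NOT d AND NOT b AND NOT c) OR (e AND NOT d AND b AND c) OR (e AND d AND NOT b AND c) OR (e AND d AND b AND NOT c)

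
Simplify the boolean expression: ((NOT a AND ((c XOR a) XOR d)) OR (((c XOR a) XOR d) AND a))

By distribution ((E AND v) OR (E AND NOT v) = E):
= ((c XOR a) XOR d)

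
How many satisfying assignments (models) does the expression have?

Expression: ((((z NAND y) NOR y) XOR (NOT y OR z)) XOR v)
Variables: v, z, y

Satisfying assignments: (0,0,0), (0,1,0), (0,1,1), (1,0,1)
Count: 4 out of 8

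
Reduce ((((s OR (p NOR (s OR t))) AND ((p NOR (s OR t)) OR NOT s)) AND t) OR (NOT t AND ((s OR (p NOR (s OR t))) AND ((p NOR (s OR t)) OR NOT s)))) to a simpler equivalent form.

By distribution ((E AND v) OR (E AND NOT v) = E) then distribution ((E OR v) AND (E OR NOT v) = E):
= (p NOR (s OR t))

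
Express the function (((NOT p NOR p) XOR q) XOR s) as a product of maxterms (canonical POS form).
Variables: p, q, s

ΠM(0, 3, 4, 7) = (p OR q OR s) AND (p OR NOT q OR NOT s) AND (NOT p OR q OR s) AND (NOT p OR NOT q OR NOT s)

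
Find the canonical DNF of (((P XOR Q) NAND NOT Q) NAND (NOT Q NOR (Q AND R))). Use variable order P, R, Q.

(NOT P AND NOT R AND NOT Q) OR (NOT P AND R AND NOT Q) OR (NOT P AND R AND Q) OR (P AND NOT R AND NOT Q) OR (P AND R AND NOT Q) OR (P AND R AND Q)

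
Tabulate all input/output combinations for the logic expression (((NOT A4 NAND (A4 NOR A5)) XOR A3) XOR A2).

A4 | A3 | A2 | A5 | Output
--------------------------
0 | 0 | 0 | 0 | 0
0 | 0 | 0 | 1 | 1
0 | 0 | 1 | 0 | 1
0 | 0 | 1 | 1 | 0
0 | 1 | 0 | 0 | 1
0 | 1 | 0 | 1 | 0
0 | 1 | 1 | 0 | 0
0 | 1 | 1 | 1 | 1
1 | 0 | 0 | 0 | 1
1 | 0 | 0 | 1 | 1
1 | 0 | 1 | 0 | 0
1 | 0 | 1 | 1 | 0
1 | 1 | 0 | 0 | 0
1 | 1 | 0 | 1 | 0
1 | 1 | 1 | 0 | 1
1 | 1 | 1 | 1 | 1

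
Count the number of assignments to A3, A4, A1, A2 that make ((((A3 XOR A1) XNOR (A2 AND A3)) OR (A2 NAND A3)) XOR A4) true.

Satisfying assignments: (0,0,0,0), (0,0,0,1), (0,0,1,0), (0,0,1,1), (1,0,0,0), (1,0,0,1), (1,0,1,0), (1,1,1,1)
Count: 8 out of 16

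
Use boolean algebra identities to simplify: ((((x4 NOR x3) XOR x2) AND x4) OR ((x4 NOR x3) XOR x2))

By absorption (E OR (E AND v) = E):
= ((x4 NOR x3) XOR x2)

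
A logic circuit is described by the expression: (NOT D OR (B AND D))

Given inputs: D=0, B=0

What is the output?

Substituting: (NOT 0 OR (0 AND 0))
= 1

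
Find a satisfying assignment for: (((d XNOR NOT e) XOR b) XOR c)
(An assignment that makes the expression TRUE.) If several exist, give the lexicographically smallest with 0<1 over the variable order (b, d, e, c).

b=0, d=0, e=0, c=1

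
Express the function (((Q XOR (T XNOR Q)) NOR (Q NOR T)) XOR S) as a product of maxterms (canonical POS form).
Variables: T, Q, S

ΠM(0, 2, 5, 7) = (T OR Q OR S) AND (T OR NOT Q OR S) AND (NOT T OR Q OR NOT S) AND (NOT T OR NOT Q OR NOT S)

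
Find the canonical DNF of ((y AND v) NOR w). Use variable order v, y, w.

(NOT v AND NOT y AND NOT w) OR (NOT v AND y AND NOT w) OR (v AND NOT y AND NOT w)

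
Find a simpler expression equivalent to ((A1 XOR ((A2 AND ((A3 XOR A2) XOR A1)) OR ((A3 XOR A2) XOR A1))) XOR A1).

By XOR self-cancellation ((E XOR v) XOR v = E) then absorption (E OR (E AND v) = E):
= ((A3 XOR A2) XOR A1)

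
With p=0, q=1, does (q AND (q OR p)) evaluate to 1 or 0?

Substituting: (1 AND (1 OR 0))
= 1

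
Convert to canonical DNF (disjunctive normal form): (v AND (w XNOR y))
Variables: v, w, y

(v AND NOT w AND NOT y) OR (v AND w AND y)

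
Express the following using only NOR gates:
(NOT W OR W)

(((W NOR W) NOR W) NOR ((W NOR W) NOR W))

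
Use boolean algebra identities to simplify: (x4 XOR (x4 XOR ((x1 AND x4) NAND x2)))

By XOR self-cancellation ((E XOR v) XOR v = E):
= ((x1 AND x4) NAND x2)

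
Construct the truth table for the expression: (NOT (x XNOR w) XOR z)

w | z | x | Output
------------------
0 | 0 | 0 | 0
0 | 0 | 1 | 1
0 | 1 | 0 | 1
0 | 1 | 1 | 0
1 | 0 | 0 | 1
1 | 0 | 1 | 0
1 | 1 | 0 | 0
1 | 1 | 1 | 1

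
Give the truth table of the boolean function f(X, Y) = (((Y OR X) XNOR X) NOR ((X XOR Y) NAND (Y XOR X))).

X | Y | Output
--------------
0 | 0 | 0
0 | 1 | 1
1 | 0 | 0
1 | 1 | 0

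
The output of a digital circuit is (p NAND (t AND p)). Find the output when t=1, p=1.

Substituting: (1 NAND (1 AND 1))
= 0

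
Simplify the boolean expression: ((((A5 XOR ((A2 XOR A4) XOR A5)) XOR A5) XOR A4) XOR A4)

By XOR self-cancellation ((E XOR v) XOR v = E) then XOR self-cancellation ((E XOR v) XOR v = E):
= ((A2 XOR A4) XOR A5)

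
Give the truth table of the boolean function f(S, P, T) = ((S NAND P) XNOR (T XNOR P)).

S | P | T | Output
------------------
0 | 0 | 0 | 1
0 | 0 | 1 | 0
0 | 1 | 0 | 0
0 | 1 | 1 | 1
1 | 0 | 0 | 1
1 | 0 | 1 | 0
1 | 1 | 0 | 1
1 | 1 | 1 | 0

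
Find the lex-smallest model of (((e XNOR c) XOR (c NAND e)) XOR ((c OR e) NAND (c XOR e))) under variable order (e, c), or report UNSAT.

e=0, c=0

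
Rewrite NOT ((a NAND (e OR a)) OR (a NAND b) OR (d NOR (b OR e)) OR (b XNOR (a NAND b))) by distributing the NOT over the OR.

NOT (a NAND (e OR a)) AND NOT (a NAND b) AND NOT (d NOR (b OR e)) AND NOT (b XNOR (a NAND b))
De Morgan's: NOT(OR of terms) = AND of negations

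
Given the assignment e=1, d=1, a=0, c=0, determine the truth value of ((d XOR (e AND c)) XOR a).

Substituting: ((1 XOR (1 AND 0)) XOR 0)
= 1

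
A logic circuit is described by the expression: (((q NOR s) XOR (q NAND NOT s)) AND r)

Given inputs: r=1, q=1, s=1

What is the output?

Substituting: (((1 NOR 1) XOR (1 NAND NOT 1)) AND 1)
= 1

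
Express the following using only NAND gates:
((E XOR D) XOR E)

((((E NAND (E NAND D)) NAND (D NAND (E NAND D))) NAND (((E NAND (E NAND D)) NAND (D NAND (E NAND D))) NAND E)) NAND (E NAND (((E NAND (E NAND D)) NAND (D NAND (E NAND D))) NAND E)))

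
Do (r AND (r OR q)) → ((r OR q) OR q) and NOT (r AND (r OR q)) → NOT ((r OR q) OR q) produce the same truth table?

No, Inverse is not equivalent to original (counterexample: r=0, q=1)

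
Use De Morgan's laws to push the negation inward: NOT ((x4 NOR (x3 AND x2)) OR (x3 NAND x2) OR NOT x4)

NOT (x4 NOR (x3 AND x2)) AND NOT (x3 NAND x2) AND x4
De Morgan's: NOT(OR of terms) = AND of negations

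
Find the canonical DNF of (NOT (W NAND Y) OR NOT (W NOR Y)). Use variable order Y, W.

(NOT Y AND W) OR (Y AND NOT W) OR (Y AND W)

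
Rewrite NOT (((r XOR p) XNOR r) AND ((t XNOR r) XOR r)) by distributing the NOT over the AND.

NOT ((r XOR p) XNOR r) OR NOT ((t XNOR r) XOR r)
De Morgan's: NOT(AND of terms) = OR of negations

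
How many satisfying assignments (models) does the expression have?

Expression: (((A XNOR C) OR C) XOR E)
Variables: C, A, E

Satisfying assignments: (0,0,0), (0,1,1), (1,0,0), (1,1,0)
Count: 4 out of 8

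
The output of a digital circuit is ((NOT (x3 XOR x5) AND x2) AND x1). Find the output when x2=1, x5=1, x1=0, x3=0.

Substituting: ((NOT (0 XOR 1) AND 1) AND 0)
= 0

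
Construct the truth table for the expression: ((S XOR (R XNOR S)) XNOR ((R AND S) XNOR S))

R | S | Output
--------------
0 | 0 | 1
0 | 1 | 0
1 | 0 | 0
1 | 1 | 0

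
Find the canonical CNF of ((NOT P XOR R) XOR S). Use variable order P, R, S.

(P OR R OR NOT S) AND (P OR NOT R OR S) AND (NOT P OR R OR S) AND (NOT P OR NOT R OR NOT S)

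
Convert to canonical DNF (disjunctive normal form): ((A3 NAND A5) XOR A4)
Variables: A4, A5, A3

(NOT A4 AND NOT A5 AND NOT A3) OR (NOT A4 AND NOT A5 AND A3) OR (NOT A4 AND A5 AND NOT A3) OR (A4 AND A5 AND A3)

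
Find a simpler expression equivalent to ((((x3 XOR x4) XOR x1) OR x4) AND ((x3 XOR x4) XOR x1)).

By absorption (E AND (E OR v) = E):
= ((x3 XOR x4) XOR x1)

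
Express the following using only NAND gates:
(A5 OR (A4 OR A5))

((A5 NAND A5) NAND (((A4 NAND A4) NAND (A5 NAND A5)) NAND ((A4 NAND A4) NAND (A5 NAND A5))))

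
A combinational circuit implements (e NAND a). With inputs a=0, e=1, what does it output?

Substituting: (1 NAND 0)
= 1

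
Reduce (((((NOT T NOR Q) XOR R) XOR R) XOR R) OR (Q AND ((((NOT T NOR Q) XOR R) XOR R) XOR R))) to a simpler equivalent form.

By absorption (E OR (E AND v) = E) then XOR self-cancellation ((E XOR v) XOR v = E):
= ((NOT T NOR Q) XOR R)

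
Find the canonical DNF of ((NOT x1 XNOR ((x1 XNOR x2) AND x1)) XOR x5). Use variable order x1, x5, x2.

(NOT x1 AND x5 AND NOT x2) OR (NOT x1 AND x5 AND x2) OR (x1 AND NOT x5 AND NOT x2) OR (x1 AND x5 AND x2)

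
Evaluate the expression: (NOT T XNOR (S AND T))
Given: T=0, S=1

Substituting: (NOT 0 XNOR (1 AND 0))
= 0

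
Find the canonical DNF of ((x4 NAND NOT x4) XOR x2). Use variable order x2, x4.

(NOT x2 AND NOT x4) OR (NOT x2 AND x4)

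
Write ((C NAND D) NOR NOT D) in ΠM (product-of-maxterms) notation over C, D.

ΠM(0, 1, 2) = (C OR D) AND (C OR NOT D) AND (NOT C OR D)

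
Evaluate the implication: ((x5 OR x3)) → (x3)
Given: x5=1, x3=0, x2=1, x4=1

Antecedent ((x5 OR x3)) = 1; consequent (x3) = 0.
1 → 0 = 0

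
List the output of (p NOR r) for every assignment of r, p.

r | p | Output
--------------
0 | 0 | 1
0 | 1 | 0
1 | 0 | 0
1 | 1 | 0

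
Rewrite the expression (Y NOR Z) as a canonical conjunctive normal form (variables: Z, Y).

(Z OR NOT Y) AND (NOT Z OR Y) AND (NOT Z OR NOT Y)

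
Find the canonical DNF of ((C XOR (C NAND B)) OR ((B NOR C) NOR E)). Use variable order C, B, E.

(NOT C AND NOT B AND NOT E) OR (NOT C AND NOT B AND E) OR (NOT C AND B AND NOT E) OR (NOT C AND B AND E) OR (C AND NOT B AND NOT E) OR (C AND B AND NOT E) OR (C AND B AND E)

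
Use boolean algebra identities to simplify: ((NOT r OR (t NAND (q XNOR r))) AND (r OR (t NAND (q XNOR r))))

By distribution ((E OR v) AND (E OR NOT v) = E):
= (t NAND (q XNOR r))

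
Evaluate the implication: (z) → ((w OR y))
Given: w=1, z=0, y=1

Antecedent (z) = 0; consequent ((w OR y)) = 1.
0 → 1 = 1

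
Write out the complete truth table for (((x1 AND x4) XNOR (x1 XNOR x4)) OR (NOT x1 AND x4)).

x1 | x4 | Output
----------------
0 | 0 | 0
0 | 1 | 1
1 | 0 | 1
1 | 1 | 1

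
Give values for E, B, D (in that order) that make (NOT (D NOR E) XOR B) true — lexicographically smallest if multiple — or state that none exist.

E=0, B=0, D=1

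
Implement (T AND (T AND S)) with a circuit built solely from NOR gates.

((T NOR T) NOR (((T NOR T) NOR (S NOR S)) NOR ((T NOR T) NOR (S NOR S))))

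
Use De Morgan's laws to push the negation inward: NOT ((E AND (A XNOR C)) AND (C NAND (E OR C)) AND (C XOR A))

NOT (E AND (A XNOR C)) OR NOT (C NAND (E OR C)) OR NOT (C XOR A)
De Morgan's: NOT(AND of terms) = OR of negations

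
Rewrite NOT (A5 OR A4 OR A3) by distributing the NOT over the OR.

NOT A5 AND NOT A4 AND NOT A3
De Morgan's: NOT(OR of terms) = AND of negations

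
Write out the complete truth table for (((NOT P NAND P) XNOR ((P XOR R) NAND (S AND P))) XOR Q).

P | S | Q | R | Output
----------------------
0 | 0 | 0 | 0 | 1
0 | 0 | 0 | 1 | 1
0 | 0 | 1 | 0 | 0
0 | 0 | 1 | 1 | 0
0 | 1 | 0 | 0 | 1
0 | 1 | 0 | 1 | 1
0 | 1 | 1 | 0 | 0
0 | 1 | 1 | 1 | 0
1 | 0 | 0 | 0 | 1
1 | 0 | 0 | 1 | 1
1 | 0 | 1 | 0 | 0
1 | 0 | 1 | 1 | 0
1 | 1 | 0 | 0 | 0
1 | 1 | 0 | 1 | 1
1 | 1 | 1 | 0 | 1
1 | 1 | 1 | 1 | 0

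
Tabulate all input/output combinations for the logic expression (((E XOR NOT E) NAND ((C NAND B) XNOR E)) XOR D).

D | B | C | E | Output
----------------------
0 | 0 | 0 | 0 | 1
0 | 0 | 0 | 1 | 0
0 | 0 | 1 | 0 | 1
0 | 0 | 1 | 1 | 0
0 | 1 | 0 | 0 | 1
0 | 1 | 0 | 1 | 0
0 | 1 | 1 | 0 | 0
0 | 1 | 1 | 1 | 1
1 | 0 | 0 | 0 | 0
1 | 0 | 0 | 1 | 1
1 | 0 | 1 | 0 | 0
1 | 0 | 1 | 1 | 1
1 | 1 | 0 | 0 | 0
1 | 1 | 0 | 1 | 1
1 | 1 | 1 | 0 | 1
1 | 1 | 1 | 1 | 0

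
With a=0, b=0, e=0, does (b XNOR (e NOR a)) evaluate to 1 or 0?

Substituting: (0 XNOR (0 NOR 0))
= 0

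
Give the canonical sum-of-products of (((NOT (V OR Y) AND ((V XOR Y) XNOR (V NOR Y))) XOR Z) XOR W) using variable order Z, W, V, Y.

Σm(4, 5, 6, 7, 8, 9, 10, 11) = (NOT Z AND W AND NOT V AND NOT Y) OR (NOT Z AND W AND NOT V AND Y) OR (NOT Z AND W AND V AND NOT Y) OR (NOT Z AND W AND V AND Y) OR (Z AND NOT W AND NOT V AND NOT Y) OR (Z AND NOT W AND NOT V AND Y) OR (Z AND NOT W AND V AND NOT Y) OR (Z AND NOT W AND V AND Y)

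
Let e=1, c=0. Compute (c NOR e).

Substituting: (0 NOR 1)
= 0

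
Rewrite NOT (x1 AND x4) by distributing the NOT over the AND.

NOT x1 OR NOT x4
De Morgan's: NOT(AND of terms) = OR of negations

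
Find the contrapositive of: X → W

Contrapositive: NOT W → NOT X
Note: A statement and its contrapositive are logically equivalent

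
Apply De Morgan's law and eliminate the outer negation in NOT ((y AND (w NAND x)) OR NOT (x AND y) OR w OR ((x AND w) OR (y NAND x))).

NOT (y AND (w NAND x)) AND (x AND y) AND NOT w AND NOT ((x AND w) OR (y NAND x))
De Morgan's: NOT(OR of terms) = AND of negations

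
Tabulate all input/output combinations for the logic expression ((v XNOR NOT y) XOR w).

v | w | y | Output
------------------
0 | 0 | 0 | 0
0 | 0 | 1 | 1
0 | 1 | 0 | 1
0 | 1 | 1 | 0
1 | 0 | 0 | 1
1 | 0 | 1 | 0
1 | 1 | 0 | 0
1 | 1 | 1 | 1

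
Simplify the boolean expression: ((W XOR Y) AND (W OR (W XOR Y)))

By absorption (E AND (E OR v) = E):
= (W XOR Y)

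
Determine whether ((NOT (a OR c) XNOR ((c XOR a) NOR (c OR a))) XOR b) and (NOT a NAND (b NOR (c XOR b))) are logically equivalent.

No. Counterexample: with a=0, c=0, b=0, Expression 1 = 1 but Expression 2 = 0.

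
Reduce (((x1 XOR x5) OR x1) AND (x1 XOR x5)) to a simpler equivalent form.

By absorption (E AND (E OR v) = E):
= (x1 XOR x5)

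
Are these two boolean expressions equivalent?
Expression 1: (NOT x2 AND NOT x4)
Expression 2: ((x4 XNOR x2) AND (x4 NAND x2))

Yes, they are equivalent — the two output columns agree on all 4 assignments:
x2 | x4 | Expression 1 | Expression 2
-------------------------------------
0 | 0 | 1 | 1
0 | 1 | 0 | 0
1 | 0 | 0 | 0
1 | 1 | 0 | 0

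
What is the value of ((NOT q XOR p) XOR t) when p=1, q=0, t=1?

Substituting: ((NOT 0 XOR 1) XOR 1)
= 1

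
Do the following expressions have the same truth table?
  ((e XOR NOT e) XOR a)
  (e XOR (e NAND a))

No. Counterexample: with e=0, a=1, Expression 1 = 0 but Expression 2 = 1.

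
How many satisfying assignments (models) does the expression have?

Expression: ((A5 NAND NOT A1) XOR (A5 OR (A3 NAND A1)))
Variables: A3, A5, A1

Satisfying assignments: (0,1,0), (1,0,1), (1,1,0)
Count: 3 out of 8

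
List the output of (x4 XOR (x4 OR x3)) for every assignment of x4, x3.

x4 | x3 | Output
----------------
0 | 0 | 0
0 | 1 | 1
1 | 0 | 0
1 | 1 | 0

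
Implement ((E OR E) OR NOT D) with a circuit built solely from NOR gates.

((((E NOR E) NOR (E NOR E)) NOR (D NOR D)) NOR (((E NOR E) NOR (E NOR E)) NOR (D NOR D)))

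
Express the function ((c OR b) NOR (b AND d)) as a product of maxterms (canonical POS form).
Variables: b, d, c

ΠM(1, 3, 4, 5, 6, 7) = (b OR d OR NOT c) AND (b OR NOT d OR NOT c) AND (NOT b OR d OR c) AND (NOT b OR d OR NOT c) AND (NOT b OR NOT d OR c) AND (NOT b OR NOT d OR NOT c)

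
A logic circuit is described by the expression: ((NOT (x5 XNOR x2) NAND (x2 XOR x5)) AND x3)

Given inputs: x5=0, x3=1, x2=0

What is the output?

Substituting: ((NOT (0 XNOR 0) NAND (0 XOR 0)) AND 1)
= 1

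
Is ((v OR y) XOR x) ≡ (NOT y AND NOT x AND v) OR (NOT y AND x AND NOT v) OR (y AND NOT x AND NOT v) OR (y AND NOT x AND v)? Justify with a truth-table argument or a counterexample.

Yes, they are equivalent — the two output columns agree on all 8 assignments:
y | x | v | Expression 1 | Expression 2
---------------------------------------
0 | 0 | 0 | 0 | 0
0 | 0 | 1 | 1 | 1
0 | 1 | 0 | 1 | 1
0 | 1 | 1 | 0 | 0
1 | 0 | 0 | 1 | 1
1 | 0 | 1 | 1 | 1
1 | 1 | 0 | 0 | 0
1 | 1 | 1 | 0 | 0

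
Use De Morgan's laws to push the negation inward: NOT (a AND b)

NOT a OR NOT b
De Morgan's: NOT(AND of terms) = OR of negations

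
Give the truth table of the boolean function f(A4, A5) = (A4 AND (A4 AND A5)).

A4 | A5 | Output
----------------
0 | 0 | 0
0 | 1 | 0
1 | 0 | 0
1 | 1 | 1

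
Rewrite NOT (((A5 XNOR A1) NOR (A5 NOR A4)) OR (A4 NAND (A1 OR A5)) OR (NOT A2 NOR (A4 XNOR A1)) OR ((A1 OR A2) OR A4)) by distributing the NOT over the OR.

NOT ((A5 XNOR A1) NOR (A5 NOR A4)) AND NOT (A4 NAND (A1 OR A5)) AND NOT (NOT A2 NOR (A4 XNOR A1)) AND NOT ((A1 OR A2) OR A4)
De Morgan's: NOT(OR of terms) = AND of negations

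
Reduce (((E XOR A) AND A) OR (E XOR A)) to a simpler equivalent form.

By absorption (E OR (E AND v) = E):
= (E XOR A)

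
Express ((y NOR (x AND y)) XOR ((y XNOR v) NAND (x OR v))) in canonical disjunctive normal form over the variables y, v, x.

(NOT y AND NOT v AND x) OR (y AND NOT v AND NOT x) OR (y AND NOT v AND x)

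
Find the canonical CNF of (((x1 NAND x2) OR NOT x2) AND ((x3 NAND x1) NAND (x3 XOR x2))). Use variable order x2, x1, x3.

(x2 OR x1 OR NOT x3) AND (NOT x2 OR x1 OR x3) AND (NOT x2 OR NOT x1 OR x3) AND (NOT x2 OR NOT x1 OR NOT x3)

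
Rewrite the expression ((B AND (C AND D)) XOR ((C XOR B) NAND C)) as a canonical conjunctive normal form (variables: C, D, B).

(NOT C OR D OR B) AND (NOT C OR NOT D OR B) AND (NOT C OR NOT D OR NOT B)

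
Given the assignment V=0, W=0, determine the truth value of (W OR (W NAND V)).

Substituting: (0 OR (0 NAND 0))
= 1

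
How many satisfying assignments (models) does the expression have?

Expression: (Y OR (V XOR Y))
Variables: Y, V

Satisfying assignments: (0,1), (1,0), (1,1)
Count: 3 out of 4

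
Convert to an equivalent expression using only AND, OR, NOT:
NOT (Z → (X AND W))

Z AND NOT (X AND W)
(Negated implication: NOT(A → B) = A AND NOT B)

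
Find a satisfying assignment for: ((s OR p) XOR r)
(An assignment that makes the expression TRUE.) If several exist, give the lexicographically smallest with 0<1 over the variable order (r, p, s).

r=0, p=0, s=1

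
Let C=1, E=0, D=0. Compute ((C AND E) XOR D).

Substituting: ((1 AND 0) XOR 0)
= 0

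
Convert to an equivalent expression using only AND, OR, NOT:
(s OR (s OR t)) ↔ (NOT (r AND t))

((s OR (s OR t)) AND (NOT (r AND t))) OR (NOT (s OR (s OR t)) AND (r AND t))
(Biconditional = both true or both false)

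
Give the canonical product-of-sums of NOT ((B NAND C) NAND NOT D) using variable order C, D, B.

ΠM(2, 3, 5, 6, 7) = (C OR NOT D OR B) AND (C OR NOT D OR NOT B) AND (NOT C OR D OR NOT B) AND (NOT C OR NOT D OR B) AND (NOT C OR NOT D OR NOT B)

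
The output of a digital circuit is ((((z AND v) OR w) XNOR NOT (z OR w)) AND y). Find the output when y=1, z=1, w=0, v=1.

Substituting: ((((1 AND 1) OR 0) XNOR NOT (1 OR 0)) AND 1)
= 0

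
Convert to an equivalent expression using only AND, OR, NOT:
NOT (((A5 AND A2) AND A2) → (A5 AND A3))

((A5 AND A2) AND A2) AND NOT (A5 AND A3)
(Negated implication: NOT(A → B) = A AND NOT B)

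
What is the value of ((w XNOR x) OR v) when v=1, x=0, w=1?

Substituting: ((1 XNOR 0) OR 1)
= 1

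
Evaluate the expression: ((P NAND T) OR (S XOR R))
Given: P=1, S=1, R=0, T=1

Substituting: ((1 NAND 1) OR (1 XOR 0))
= 1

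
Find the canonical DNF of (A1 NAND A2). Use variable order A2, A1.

(NOT A2 AND NOT A1) OR (NOT A2 AND A1) OR (A2 AND NOT A1)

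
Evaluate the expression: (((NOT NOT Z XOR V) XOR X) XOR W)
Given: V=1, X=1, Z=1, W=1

Substituting: (((NOT NOT 1 XOR 1) XOR 1) XOR 1)
= 0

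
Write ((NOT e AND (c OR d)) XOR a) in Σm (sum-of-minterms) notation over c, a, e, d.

Σm(1, 4, 6, 7, 8, 9, 14, 15) = (NOT c AND NOT a AND NOT e AND d) OR (NOT c AND a AND NOT e AND NOT d) OR (NOT c AND a AND e AND NOT d) OR (NOT c AND a AND e AND d) OR (c AND NOT a AND NOT e AND NOT d) OR (c AND NOT a AND NOT e AND d) OR (c AND a AND e AND NOT d) OR (c AND a AND e AND d)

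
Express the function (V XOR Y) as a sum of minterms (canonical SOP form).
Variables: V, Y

Σm(1, 2) = (NOT V AND Y) OR (V AND NOT Y)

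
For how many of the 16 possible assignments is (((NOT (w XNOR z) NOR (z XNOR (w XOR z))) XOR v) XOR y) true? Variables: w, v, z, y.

Satisfying assignments: (0,0,0,1), (0,0,1,1), (0,1,0,0), (0,1,1,0), (1,0,0,1), (1,0,1,0), (1,1,0,0), (1,1,1,1)
Count: 8 out of 16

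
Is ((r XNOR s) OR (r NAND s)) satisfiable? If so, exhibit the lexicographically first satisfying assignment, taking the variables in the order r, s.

r=0, s=0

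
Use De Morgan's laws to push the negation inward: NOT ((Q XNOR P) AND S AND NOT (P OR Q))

NOT (Q XNOR P) OR NOT S OR (P OR Q)
De Morgan's: NOT(AND of terms) = OR of negations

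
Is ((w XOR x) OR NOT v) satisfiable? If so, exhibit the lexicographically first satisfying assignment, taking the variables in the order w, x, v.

w=0, x=0, v=0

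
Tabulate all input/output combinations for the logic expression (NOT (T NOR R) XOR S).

T | R | S | Output
------------------
0 | 0 | 0 | 0
0 | 0 | 1 | 1
0 | 1 | 0 | 1
0 | 1 | 1 | 0
1 | 0 | 0 | 1
1 | 0 | 1 | 0
1 | 1 | 0 | 1
1 | 1 | 1 | 0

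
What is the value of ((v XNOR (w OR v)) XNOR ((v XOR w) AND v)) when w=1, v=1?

Substituting: ((1 XNOR (1 OR 1)) XNOR ((1 XOR 1) AND 1))
= 0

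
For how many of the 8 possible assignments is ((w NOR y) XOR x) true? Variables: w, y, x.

Satisfying assignments: (0,0,0), (0,1,1), (1,0,1), (1,1,1)
Count: 4 out of 8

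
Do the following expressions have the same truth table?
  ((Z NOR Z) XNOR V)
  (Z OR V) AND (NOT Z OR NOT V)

Yes, they are equivalent — the two output columns agree on all 4 assignments:
Z | V | Expression 1 | Expression 2
-----------------------------------
0 | 0 | 0 | 0
0 | 1 | 1 | 1
1 | 0 | 1 | 1
1 | 1 | 0 | 0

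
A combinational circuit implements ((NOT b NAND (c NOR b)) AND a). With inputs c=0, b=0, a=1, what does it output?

Substituting: ((NOT 0 NAND (0 NOR 0)) AND 1)
= 0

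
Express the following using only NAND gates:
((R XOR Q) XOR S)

((((R NAND (R NAND Q)) NAND (Q NAND (R NAND Q))) NAND (((R NAND (R NAND Q)) NAND (Q NAND (R NAND Q))) NAND S)) NAND (S NAND (((R NAND (R NAND Q)) NAND (Q NAND (R NAND Q))) NAND S)))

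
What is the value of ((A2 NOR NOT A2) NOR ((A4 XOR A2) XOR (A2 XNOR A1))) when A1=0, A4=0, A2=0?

Substituting: ((0 NOR NOT 0) NOR ((0 XOR 0) XOR (0 XNOR 0)))
= 0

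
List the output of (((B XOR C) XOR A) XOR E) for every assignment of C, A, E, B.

C | A | E | B | Output
----------------------
0 | 0 | 0 | 0 | 0
0 | 0 | 0 | 1 | 1
0 | 0 | 1 | 0 | 1
0 | 0 | 1 | 1 | 0
0 | 1 | 0 | 0 | 1
0 | 1 | 0 | 1 | 0
0 | 1 | 1 | 0 | 0
0 | 1 | 1 | 1 | 1
1 | 0 | 0 | 0 | 1
1 | 0 | 0 | 1 | 0
1 | 0 | 1 | 0 | 0
1 | 0 | 1 | 1 | 1
1 | 1 | 0 | 0 | 0
1 | 1 | 0 | 1 | 1
1 | 1 | 1 | 0 | 1
1 | 1 | 1 | 1 | 0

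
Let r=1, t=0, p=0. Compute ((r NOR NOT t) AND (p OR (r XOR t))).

Substituting: ((1 NOR NOT 0) AND (0 OR (1 XOR 0)))
= 0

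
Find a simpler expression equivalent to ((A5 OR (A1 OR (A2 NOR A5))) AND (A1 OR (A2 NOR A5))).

By absorption (E AND (E OR v) = E):
= (A1 OR (A2 NOR A5))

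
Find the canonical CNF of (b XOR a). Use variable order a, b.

(a OR b) AND (NOT a OR NOT b)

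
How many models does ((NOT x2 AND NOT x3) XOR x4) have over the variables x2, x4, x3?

Satisfying assignments: (0,0,0), (0,1,1), (1,1,0), (1,1,1)
Count: 4 out of 8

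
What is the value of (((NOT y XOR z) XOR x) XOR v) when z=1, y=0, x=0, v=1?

Substituting: (((NOT 0 XOR 1) XOR 0) XOR 1)
= 1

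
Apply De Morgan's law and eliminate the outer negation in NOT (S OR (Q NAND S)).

NOT S AND NOT (Q NAND S)
De Morgan's: NOT(OR of terms) = AND of negations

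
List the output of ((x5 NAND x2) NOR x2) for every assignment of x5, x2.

x5 | x2 | Output
----------------
0 | 0 | 0
0 | 1 | 0
1 | 0 | 0
1 | 1 | 0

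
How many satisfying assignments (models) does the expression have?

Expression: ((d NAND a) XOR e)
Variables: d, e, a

Satisfying assignments: (0,0,0), (0,0,1), (1,0,0), (1,1,1)
Count: 4 out of 8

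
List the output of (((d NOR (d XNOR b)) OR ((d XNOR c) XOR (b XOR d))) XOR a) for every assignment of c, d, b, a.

c | d | b | a | Output
----------------------
0 | 0 | 0 | 0 | 1
0 | 0 | 0 | 1 | 0
0 | 0 | 1 | 0 | 1
0 | 0 | 1 | 1 | 0
0 | 1 | 0 | 0 | 1
0 | 1 | 0 | 1 | 0
0 | 1 | 1 | 0 | 0
0 | 1 | 1 | 1 | 1
1 | 0 | 0 | 0 | 0
1 | 0 | 0 | 1 | 1
1 | 0 | 1 | 0 | 1
1 | 0 | 1 | 1 | 0
1 | 1 | 0 | 0 | 0
1 | 1 | 0 | 1 | 1
1 | 1 | 1 | 0 | 1
1 | 1 | 1 | 1 | 0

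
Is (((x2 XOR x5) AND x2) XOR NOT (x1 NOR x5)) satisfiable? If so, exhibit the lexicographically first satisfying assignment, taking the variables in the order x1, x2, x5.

x1=0, x2=0, x5=1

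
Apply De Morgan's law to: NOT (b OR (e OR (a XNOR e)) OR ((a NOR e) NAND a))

NOT b AND NOT (e OR (a XNOR e)) AND NOT ((a NOR e) NAND a)
De Morgan's: NOT(OR of terms) = AND of negations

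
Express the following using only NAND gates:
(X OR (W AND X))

((X NAND X) NAND (((W NAND X) NAND (W NAND X)) NAND ((W NAND X) NAND (W NAND X))))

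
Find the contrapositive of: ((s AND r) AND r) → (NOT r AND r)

Contrapositive: NOT (NOT r AND r) → NOT ((s AND r) AND r)
Note: A statement and its contrapositive are logically equivalent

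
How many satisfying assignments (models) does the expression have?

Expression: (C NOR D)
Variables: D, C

Satisfying assignments: (0,0)
Count: 1 out of 4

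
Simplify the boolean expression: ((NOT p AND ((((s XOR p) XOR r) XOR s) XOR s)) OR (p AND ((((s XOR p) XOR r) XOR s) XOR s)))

By distribution ((E AND v) OR (E AND NOT v) = E) then XOR self-cancellation ((E XOR v) XOR v = E):
= ((s XOR p) XOR r)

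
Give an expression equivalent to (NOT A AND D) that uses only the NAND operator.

(((A NAND A) NAND D) NAND ((A NAND A) NAND D))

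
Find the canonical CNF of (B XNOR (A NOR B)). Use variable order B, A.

(B OR A) AND (NOT B OR A) AND (NOT B OR NOT A)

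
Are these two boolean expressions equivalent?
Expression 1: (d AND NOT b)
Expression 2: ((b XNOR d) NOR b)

Yes, they are equivalent — the two output columns agree on all 4 assignments:
d | b | Expression 1 | Expression 2
-----------------------------------
0 | 0 | 0 | 0
0 | 1 | 0 | 0
1 | 0 | 1 | 1
1 | 1 | 0 | 0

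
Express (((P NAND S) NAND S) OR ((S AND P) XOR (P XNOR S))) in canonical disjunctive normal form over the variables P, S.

(NOT P AND NOT S) OR (P AND NOT S) OR (P AND S)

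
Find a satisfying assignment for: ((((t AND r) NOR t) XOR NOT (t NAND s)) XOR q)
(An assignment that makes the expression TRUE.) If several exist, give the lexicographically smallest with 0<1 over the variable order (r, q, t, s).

r=0, q=0, t=0, s=0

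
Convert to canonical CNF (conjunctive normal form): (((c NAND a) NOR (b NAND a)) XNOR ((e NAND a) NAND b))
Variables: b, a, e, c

(b OR a OR e OR c) AND (b OR a OR e OR NOT c) AND (b OR a OR NOT e OR c) AND (b OR a OR NOT e OR NOT c) AND (b OR NOT a OR e OR c) AND (b OR NOT a OR e OR NOT c) AND (b OR NOT a OR NOT e OR c) AND (b OR NOT a OR NOT e OR NOT c) AND (NOT b OR NOT a OR e OR NOT c) AND (NOT b OR NOT a OR NOT e OR c)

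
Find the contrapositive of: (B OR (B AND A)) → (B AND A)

Contrapositive: NOT (B AND A) → NOT (B OR (B AND A))
Note: A statement and its contrapositive are logically equivalent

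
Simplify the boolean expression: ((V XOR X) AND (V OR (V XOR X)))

By absorption (E AND (E OR v) = E):
= (V XOR X)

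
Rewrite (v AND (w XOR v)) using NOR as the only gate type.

((v NOR v) NOR (((((w NOR v) NOR (w NOR v)) NOR ((w NOR v) NOR (w NOR v))) NOR ((((w NOR w) NOR (v NOR v)) NOR ((w NOR w) NOR (v NOR v))) NOR (((w NOR w) NOR (v NOR v)) NOR ((w NOR w) NOR (v NOR v))))) NOR ((((w NOR v) NOR (w NOR v)) NOR ((w NOR v) NOR (w NOR v))) NOR ((((w NOR w) NOR (v NOR v)) NOR ((w NOR w) NOR (v NOR v))) NOR (((w NOR w) NOR (v NOR v)) NOR ((w NOR w) NOR (v NOR v)))))))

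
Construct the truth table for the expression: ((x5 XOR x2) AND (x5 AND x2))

x2 | x5 | Output
----------------
0 | 0 | 0
0 | 1 | 0
1 | 0 | 0
1 | 1 | 0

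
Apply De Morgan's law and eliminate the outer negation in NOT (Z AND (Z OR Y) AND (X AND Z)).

NOT Z OR NOT (Z OR Y) OR NOT (X AND Z)
De Morgan's: NOT(AND of terms) = OR of negations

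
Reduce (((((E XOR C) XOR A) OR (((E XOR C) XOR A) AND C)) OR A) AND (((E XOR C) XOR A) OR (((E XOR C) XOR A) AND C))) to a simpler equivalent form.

By absorption (E AND (E OR v) = E) then absorption (E OR (E AND v) = E):
= ((E XOR C) XOR A)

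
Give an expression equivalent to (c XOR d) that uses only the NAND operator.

((c NAND (c NAND d)) NAND (d NAND (c NAND d)))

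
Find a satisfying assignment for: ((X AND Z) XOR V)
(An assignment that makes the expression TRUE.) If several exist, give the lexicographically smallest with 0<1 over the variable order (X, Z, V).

X=0, Z=0, V=1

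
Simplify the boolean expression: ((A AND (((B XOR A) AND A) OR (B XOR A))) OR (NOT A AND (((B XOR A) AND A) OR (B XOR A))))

By distribution ((E AND v) OR (E AND NOT v) = E) then absorption (E OR (E AND v) = E):
= (B XOR A)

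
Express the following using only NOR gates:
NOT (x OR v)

(((x NOR v) NOR (x NOR v)) NOR ((x NOR v) NOR (x NOR v)))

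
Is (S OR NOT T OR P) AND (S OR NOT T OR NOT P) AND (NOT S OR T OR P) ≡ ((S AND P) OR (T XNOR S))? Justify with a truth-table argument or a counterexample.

Yes, they are equivalent — the two output columns agree on all 8 assignments:
S | T | P | Expression 1 | Expression 2
---------------------------------------
0 | 0 | 0 | 1 | 1
0 | 0 | 1 | 1 | 1
0 | 1 | 0 | 0 | 0
0 | 1 | 1 | 0 | 0
1 | 0 | 0 | 0 | 0
1 | 0 | 1 | 1 | 1
1 | 1 | 0 | 1 | 1
1 | 1 | 1 | 1 | 1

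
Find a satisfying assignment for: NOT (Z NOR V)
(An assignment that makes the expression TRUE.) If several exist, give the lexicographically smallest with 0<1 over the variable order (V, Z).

V=0, Z=1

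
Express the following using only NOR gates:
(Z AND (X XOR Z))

((Z NOR Z) NOR (((((X NOR Z) NOR (X NOR Z)) NOR ((X NOR Z) NOR (X NOR Z))) NOR ((((X NOR X) NOR (Z NOR Z)) NOR ((X NOR X) NOR (Z NOR Z))) NOR (((X NOR X) NOR (Z NOR Z)) NOR ((X NOR X) NOR (Z NOR Z))))) NOR ((((X NOR Z) NOR (X NOR Z)) NOR ((X NOR Z) NOR (X NOR Z))) NOR ((((X NOR X) NOR (Z NOR Z)) NOR ((X NOR X) NOR (Z NOR Z))) NOR (((X NOR X) NOR (Z NOR Z)) NOR ((X NOR X) NOR (Z NOR Z)))))))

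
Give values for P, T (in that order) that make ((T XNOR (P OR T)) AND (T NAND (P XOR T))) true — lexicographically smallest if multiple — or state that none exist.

P=0, T=0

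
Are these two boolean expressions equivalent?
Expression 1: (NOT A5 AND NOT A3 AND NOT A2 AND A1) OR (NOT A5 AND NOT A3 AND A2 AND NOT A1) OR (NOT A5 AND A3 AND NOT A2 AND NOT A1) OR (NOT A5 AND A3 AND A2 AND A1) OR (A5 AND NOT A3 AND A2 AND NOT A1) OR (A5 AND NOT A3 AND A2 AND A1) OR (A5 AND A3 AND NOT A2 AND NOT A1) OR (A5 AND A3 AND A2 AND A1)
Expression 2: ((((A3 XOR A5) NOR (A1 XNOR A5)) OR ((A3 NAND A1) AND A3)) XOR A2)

Yes, they are equivalent — the two output columns agree on all 16 assignments:
A5 | A3 | A2 | A1 | Expression 1 | Expression 2
-----------------------------------------------
0 | 0 | 0 | 0 | 0 | 0
0 | 0 | 0 | 1 | 1 | 1
0 | 0 | 1 | 0 | 1 | 1
0 | 0 | 1 | 1 | 0 | 0
0 | 1 | 0 | 0 | 1 | 1
0 | 1 | 0 | 1 | 0 | 0
0 | 1 | 1 | 0 | 0 | 0
0 | 1 | 1 | 1 | 1 | 1
1 | 0 | 0 | 0 | 0 | 0
1 | 0 | 0 | 1 | 0 | 0
1 | 0 | 1 | 0 | 1 | 1
1 | 0 | 1 | 1 | 1 | 1
1 | 1 | 0 | 0 | 1 | 1
1 | 1 | 0 | 1 | 0 | 0
1 | 1 | 1 | 0 | 0 | 0
1 | 1 | 1 | 1 | 1 | 1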